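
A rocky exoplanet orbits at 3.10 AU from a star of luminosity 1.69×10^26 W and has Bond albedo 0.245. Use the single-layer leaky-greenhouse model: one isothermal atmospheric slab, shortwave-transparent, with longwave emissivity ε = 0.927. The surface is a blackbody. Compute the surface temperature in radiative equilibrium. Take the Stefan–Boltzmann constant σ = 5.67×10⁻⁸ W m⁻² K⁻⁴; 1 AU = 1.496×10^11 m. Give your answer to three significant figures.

140 K

Orbital distance: d = 3.10 AU = 4.638×10^11 m.
Spreading L over a sphere of radius d: S = 1.69×10^26/(4π·4.64×10^11²) = 62.53 W m⁻².
The planet radiates to space at T_e = [S(1−α)/(4σ)]^(1/4) = 120.1 K.
For a single slab of emissivity ε, T_s⁴ = 2T_e⁴/(2−ε); thus T_s = 120.1·(1.864)^(1/4) = 140.3 K.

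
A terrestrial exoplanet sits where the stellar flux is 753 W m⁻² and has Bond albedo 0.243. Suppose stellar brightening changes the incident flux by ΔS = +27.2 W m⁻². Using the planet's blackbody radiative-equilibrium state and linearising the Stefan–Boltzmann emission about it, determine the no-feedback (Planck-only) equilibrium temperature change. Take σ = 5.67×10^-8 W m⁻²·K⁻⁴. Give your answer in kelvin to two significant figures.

Unperturbed T_e = [753.0·(1−0.243)/(4σ)]^¼ = 223.9 K.
Only a fraction (1−α) is absorbed and it's spread over 4πR², so ΔF = (1−α)ΔS/4 = 5.148 W m⁻².
The Planck feedback parameter is 4σT_e³ = 2.546 W m⁻²/K.
ΔT₀ = ΔF/λ_P = 5.148/2.546 = 2.02 K.

2.0 kelvin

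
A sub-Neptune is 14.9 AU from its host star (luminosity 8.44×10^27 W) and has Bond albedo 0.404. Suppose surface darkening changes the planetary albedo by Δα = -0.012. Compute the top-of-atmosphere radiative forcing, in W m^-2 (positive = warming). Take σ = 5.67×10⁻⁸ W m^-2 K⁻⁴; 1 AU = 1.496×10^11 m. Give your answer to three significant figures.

d = 14.9 × 1.496×10^11 m = 2.229×10^12 m.
Flux at the orbit: S = L/(4πd²) = 8.44×10^27/(4π·(2.23×10^12)²) = 135.2 W m^-2.
TOA radiative forcing: ΔF = −S·Δα/4 = −135.2·(-0.012)/4 = 0.4055 W m^-2.

0.406 W m^-2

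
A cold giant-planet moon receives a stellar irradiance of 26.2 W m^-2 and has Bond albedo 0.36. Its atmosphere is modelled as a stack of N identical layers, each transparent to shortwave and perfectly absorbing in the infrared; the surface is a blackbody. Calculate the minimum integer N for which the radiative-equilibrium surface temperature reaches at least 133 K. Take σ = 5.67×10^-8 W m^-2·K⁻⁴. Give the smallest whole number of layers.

4

The effective emission temperature is T_e = [S(1−α)/(4σ)]^¼ = 92.73 K.
T_s = (N+1)^(1/4)·T_e ≥ 133 K requires N+1 ≥ (T_s/T_e)⁴ = (133/92.73)⁴ = 4.232.
Rounding up, N = 4.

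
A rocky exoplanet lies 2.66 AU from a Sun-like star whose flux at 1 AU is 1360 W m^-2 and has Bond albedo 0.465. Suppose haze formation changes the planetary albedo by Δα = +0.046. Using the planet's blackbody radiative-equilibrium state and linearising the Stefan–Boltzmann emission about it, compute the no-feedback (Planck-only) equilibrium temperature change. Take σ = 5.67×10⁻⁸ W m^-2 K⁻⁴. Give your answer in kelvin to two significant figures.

-3.1 kelvin

Irradiance scales as 1/d², so S = 1360 W m^-2 × (1/2.66)² = 192.2 W m^-2.
Unperturbed T_e = [192.2·(1−0.465)/(4σ)]^¼ = 145.9 K.
ΔF = −(S/4)Δα = −(192.2/4)×(+0.046) = -2.210 W m^-2.
The Planck feedback parameter is 4σT_e³ = 0.7047 W m^-2/K.
Hence the no-feedback warming is ΔF/(4σT_e³) = -3.14 K.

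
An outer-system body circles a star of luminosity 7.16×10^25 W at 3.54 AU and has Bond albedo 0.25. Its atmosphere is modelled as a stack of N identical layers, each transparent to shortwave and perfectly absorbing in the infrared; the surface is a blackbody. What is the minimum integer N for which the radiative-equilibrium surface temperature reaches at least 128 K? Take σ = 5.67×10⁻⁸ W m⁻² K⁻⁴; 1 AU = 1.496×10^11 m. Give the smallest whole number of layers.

d = 3.54 × 1.496×10^11 m = 5.296×10^11 m.
Flux at the orbit: S = L/(4πd²) = 7.16×10^25/(4π·(5.30×10^11)²) = 20.32 W m⁻².
Top-of-atmosphere balance: σT_e⁴ = S(1−α)/4 = 3.809 W m⁻² → T_e = 90.53 K.
T_s = (N+1)^(1/4)·T_e ≥ 128 K requires N+1 ≥ (T_s/T_e)⁴ = (128/90.53)⁴ = 3.996.
The minimum whole number is N = 3.

3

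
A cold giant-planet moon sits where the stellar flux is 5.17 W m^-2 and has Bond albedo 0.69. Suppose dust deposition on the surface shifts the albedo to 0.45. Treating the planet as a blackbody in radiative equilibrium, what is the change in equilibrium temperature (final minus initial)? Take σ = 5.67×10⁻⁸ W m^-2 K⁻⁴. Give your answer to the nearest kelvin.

8 K

Before: T₁ = [5.170·0.31/(4σ)]^(1/4) = 51.56 K.
After:  T₂ = [5.170·0.55/(4σ)]^(1/4) = 59.50 K.
Change: 59.50 − 51.56 = 7.946 K.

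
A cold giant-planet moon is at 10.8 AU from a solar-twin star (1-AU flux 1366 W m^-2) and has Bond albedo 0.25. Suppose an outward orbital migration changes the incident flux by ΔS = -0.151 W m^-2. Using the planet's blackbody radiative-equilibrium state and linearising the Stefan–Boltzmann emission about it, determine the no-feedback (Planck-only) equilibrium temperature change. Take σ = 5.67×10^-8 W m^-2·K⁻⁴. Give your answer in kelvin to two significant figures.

-0.25 K

Irradiance scales as 1/d², so S = 1366 W m^-2 × (1/10.8)² = 11.71 W m^-2.
Reference equilibrium: T_e = [S(1−α)/(4σ)]^(1/4) = 78.89 K.
TOA radiative forcing: ΔF = (1−α)ΔS/4 = 0.75·(-0.151)/4 = -0.02831 W m^-2.
Linearising σT⁴ gives d(σT⁴)/dT = 4σT_e³ = 0.1113 W m^-2 per K.
ΔT₀ = ΔF/λ_P = -0.02831/0.1113 = -0.254 K.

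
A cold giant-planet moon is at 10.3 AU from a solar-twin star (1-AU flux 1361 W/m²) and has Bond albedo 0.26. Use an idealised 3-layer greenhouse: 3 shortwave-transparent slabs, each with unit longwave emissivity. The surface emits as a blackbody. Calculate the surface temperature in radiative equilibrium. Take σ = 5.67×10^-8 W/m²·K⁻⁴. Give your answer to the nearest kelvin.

Irradiance scales as 1/d², so S = 1361 W/m² × (1/10.3)² = 12.83 W/m².
Top-of-atmosphere balance: σT_e⁴ = S(1−α)/4 = 2.373 W/m² → T_e = 80.43 K.
With N = 3 opaque layers, T_s = (N+1)^(1/4)·T_e = 4^(1/4)·80.43 = 113.8 K.

114 kelvin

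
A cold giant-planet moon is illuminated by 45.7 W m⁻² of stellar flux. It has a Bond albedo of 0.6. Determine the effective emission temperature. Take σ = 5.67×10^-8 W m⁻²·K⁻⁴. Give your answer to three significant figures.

The planet absorbs (1−α)S over its disc πR² and re-emits over 4πR², so the mean absorbed flux is (1−0.6)·45.70/4 = 4.570 W m⁻².
In equilibrium σT⁴ equals this, so T = 94.75 K.

94.8 kelvin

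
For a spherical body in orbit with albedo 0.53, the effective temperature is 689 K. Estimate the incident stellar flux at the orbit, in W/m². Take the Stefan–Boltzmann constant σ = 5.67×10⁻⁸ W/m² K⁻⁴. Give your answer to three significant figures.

From S(1−α)/4 = σT⁴: S = 4σT⁴/(1−α).
σT⁴ = 5.67×10⁻⁸·(689)⁴ = 12780 W/m².
S = 4·12780/0.47 = 1.087×10^5 W/m².

1.09×10^5 W/m²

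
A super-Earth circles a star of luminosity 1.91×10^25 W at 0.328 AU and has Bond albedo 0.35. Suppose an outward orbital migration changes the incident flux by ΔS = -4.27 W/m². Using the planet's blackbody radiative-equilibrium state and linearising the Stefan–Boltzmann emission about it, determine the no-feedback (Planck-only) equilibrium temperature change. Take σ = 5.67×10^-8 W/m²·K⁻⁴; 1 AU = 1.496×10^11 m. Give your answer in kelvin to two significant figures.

-0.35 K

Orbital distance: d = 0.328 AU = 4.907×10^10 m.
S = L/(4πd²) = 631.3 W/m².
Unperturbed T_e = [631.3·(1−0.35)/(4σ)]^¼ = 206.2 K.
ΔF = Δ[S(1−α)]/4 = (1−0.35)·-4.27/4 = -0.6939 W/m².
Planck response: λ_P = 4σT_e³ = 4·5.67×10⁻⁸·(206.2)³ = 1.990 W/m²/K.
So ΔT₀ = -0.6939/1.990 = -0.349 K.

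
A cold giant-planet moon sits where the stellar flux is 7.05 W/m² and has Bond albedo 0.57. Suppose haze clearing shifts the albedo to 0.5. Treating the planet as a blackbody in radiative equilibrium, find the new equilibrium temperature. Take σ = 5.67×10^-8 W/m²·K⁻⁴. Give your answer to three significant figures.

With the new albedo, S(1−α₂)/4 = 0.8812 W/m², so T₂ = 62.79 K.

62.8 K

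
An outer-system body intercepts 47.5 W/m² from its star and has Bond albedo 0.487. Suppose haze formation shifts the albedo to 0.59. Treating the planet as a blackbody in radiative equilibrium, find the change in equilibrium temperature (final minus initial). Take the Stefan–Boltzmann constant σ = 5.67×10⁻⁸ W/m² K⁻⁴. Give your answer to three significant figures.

Before: T₁ = [47.50·0.513/(4σ)]^(1/4) = 101.8 K.
Final:   T₂ = [S(1−0.59)/(4σ)]^(1/4) = 96.26 K.
ΔT = T₂ − T₁ = -5.548 K.

-5.55 K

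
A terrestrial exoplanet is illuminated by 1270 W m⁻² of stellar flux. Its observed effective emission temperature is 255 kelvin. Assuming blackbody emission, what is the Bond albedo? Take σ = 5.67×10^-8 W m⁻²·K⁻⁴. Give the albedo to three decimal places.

From σT⁴ = S(1−α)/4 we invert for α: 1−α = 4σT⁴/S.
σT⁴ = 239.7 W m⁻², so 4σT⁴ = 959.0 W m⁻².
1−α = 959.0/1270 = 0.7551, so α = 0.2449.

0.245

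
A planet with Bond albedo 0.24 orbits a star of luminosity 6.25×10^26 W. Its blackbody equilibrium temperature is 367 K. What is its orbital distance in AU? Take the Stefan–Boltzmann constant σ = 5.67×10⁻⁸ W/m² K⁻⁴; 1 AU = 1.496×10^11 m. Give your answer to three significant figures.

Required flux: S = 4σT⁴/(1−α) = 5414 W/m².
S = L/(4πd²) → d = √(L/4πS) = √(6.25×10^26/(4π·5414)) = 9.585×10^10 m = 0.6407 AU.

0.641 AU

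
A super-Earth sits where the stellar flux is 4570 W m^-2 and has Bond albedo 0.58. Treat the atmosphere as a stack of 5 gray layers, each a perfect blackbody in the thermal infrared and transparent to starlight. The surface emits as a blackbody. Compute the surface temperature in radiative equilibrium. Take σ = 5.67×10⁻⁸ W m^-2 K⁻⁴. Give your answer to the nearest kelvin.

OLR = S(1−α)/4 = 479.9 W m^-2; the top layer radiates at T_e = 303.3 K.
With N = 5 opaque layers, T_s = (N+1)^(1/4)·T_e = 6^(1/4)·303.3 = 474.7 K.

475 K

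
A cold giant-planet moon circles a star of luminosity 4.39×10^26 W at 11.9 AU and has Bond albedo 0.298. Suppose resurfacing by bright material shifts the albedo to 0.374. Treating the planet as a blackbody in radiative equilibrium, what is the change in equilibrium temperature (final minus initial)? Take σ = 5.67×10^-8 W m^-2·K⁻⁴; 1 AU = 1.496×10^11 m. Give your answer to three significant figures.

-2.16 K

Orbital distance: d = 11.9 AU = 1.780×10^12 m.
Spreading L over a sphere of radius d: S = 4.39×10^26/(4π·1.78×10^12²) = 11.02 W m^-2.
Before: T₁ = [11.02·0.702/(4σ)]^(1/4) = 76.43 K.
With α = 0.374, T₂ = 74.27 K.
ΔT = T₂ − T₁ = -2.158 K.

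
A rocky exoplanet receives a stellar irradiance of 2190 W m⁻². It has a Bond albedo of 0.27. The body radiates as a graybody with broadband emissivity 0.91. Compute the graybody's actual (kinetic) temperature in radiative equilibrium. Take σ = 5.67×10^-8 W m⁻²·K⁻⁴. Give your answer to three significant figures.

Absorbed flux (global mean): S(1−α)/4 = 2190·0.73/4 = 399.7 W m⁻².
Equating to εσT⁴ with ε = 0.91: T = (399.7/0.91σ)^(1/4) = 296.7 K.

297 K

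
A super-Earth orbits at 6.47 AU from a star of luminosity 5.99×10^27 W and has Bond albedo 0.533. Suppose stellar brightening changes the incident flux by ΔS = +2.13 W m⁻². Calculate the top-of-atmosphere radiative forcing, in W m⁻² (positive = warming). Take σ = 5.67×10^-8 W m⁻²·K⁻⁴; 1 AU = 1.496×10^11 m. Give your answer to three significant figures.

Orbital distance: d = 6.47 AU = 9.679×10^11 m.
Flux at the orbit: S = L/(4πd²) = 5.99×10^27/(4π·(9.68×10^11)²) = 508.8 W m⁻².
Only a fraction (1−α) is absorbed and it's spread over 4πR², so ΔF = (1−α)ΔS/4 = 0.2487 W m⁻².

0.249 W m⁻²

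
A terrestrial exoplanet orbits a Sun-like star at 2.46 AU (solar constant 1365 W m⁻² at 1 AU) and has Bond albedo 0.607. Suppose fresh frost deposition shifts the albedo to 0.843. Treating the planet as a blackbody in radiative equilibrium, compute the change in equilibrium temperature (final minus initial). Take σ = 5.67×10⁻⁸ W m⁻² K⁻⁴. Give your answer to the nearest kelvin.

By the inverse-square law, S = 1365/2.46² = 225.6 W m⁻².
With α = 0.607, T₁ = 140.6 K.
After:  T₂ = [225.6·0.157/(4σ)]^(1/4) = 111.8 K.
Change: 111.8 − 140.6 = -28.82 K.

-29 K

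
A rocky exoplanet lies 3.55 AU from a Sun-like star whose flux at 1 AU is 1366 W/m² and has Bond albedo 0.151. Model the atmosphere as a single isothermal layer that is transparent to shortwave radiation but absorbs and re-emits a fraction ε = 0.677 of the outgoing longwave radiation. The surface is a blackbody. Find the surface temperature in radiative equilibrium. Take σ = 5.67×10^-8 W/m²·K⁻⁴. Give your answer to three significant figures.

157 kelvin

By the inverse-square law, S = 1366/3.55² = 108.4 W/m².
The planet radiates to space at T_e = [S(1−α)/(4σ)]^(1/4) = 141.9 K.
The surface balance (absorbed SW + ε·downward IR = σT_s⁴) with T_a⁴ = T_s⁴/2 reduces to T_s = T_e·[2/(2−ε)]^¼ = 157.4 K.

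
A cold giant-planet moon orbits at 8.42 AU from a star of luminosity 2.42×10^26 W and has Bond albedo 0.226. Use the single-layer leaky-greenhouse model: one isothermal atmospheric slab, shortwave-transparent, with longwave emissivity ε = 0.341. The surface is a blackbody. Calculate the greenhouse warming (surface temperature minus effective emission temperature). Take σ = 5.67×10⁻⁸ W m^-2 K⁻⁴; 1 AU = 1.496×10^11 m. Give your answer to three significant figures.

d = 8.42 × 1.496×10^11 m = 1.260×10^12 m.
Flux at the orbit: S = L/(4πd²) = 2.42×10^26/(4π·(1.26×10^12)²) = 12.14 W m^-2.
The planet radiates to space at T_e = [S(1−α)/(4σ)]^(1/4) = 80.22 K.
For a single slab of emissivity ε, T_s⁴ = 2T_e⁴/(2−ε); thus T_s = 80.22·(1.206)^(1/4) = 84.06 K.
Greenhouse warming: T_s − T_e = 3.838 K.

3.84 kelvin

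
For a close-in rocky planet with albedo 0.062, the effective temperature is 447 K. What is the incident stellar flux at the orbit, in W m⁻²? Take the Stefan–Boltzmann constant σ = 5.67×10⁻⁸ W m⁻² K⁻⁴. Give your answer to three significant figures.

9650 W m⁻²

From S(1−α)/4 = σT⁴: S = 4σT⁴/(1−α).
σT⁴ = 5.67×10⁻⁸·(447)⁴ = 2264 W m⁻².
S = 4·2264/0.938 = 9653 W m⁻².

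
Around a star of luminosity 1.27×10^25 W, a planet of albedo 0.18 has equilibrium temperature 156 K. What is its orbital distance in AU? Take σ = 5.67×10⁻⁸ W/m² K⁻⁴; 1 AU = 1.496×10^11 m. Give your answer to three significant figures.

0.525 AU

Required flux: S = 4σT⁴/(1−α) = 163.8 W/m².
Then d = [L/(4πS)]^(1/2) = 7.855×10^10 m, i.e. 0.5251 AU.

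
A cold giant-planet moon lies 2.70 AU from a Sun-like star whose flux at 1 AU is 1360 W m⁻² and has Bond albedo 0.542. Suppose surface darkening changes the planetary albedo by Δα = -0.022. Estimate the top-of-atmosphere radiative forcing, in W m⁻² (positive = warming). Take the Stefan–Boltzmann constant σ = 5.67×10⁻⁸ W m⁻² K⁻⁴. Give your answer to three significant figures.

1.03 W m⁻²

Irradiance scales as 1/d², so S = 1360 W m⁻² × (1/2.70)² = 186.6 W m⁻².
TOA radiative forcing: ΔF = −S·Δα/4 = −186.6·(-0.022)/4 = 1.026 W m⁻².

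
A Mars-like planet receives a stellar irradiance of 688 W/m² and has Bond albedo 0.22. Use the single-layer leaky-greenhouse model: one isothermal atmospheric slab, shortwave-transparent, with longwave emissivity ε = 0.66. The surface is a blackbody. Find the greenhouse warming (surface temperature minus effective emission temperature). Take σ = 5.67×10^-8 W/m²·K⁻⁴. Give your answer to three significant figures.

The planet radiates to space at T_e = [S(1−α)/(4σ)]^(1/4) = 220.6 K.
For a single slab of emissivity ε, T_s⁴ = 2T_e⁴/(2−ε); thus T_s = 220.6·(1.493)^(1/4) = 243.8 K.
T_s − T_e = 243.8 − 220.6 = 23.22 K.

23.2 K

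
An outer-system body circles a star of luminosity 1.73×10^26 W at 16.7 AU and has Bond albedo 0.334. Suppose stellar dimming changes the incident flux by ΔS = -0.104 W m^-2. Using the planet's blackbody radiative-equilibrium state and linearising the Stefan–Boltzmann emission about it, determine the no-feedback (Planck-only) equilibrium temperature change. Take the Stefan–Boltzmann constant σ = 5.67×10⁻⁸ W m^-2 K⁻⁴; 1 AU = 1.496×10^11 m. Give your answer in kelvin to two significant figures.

-0.59 K

d = 16.7 × 1.496×10^11 m = 2.498×10^12 m.
Flux at the orbit: S = L/(4πd²) = 1.73×10^26/(4π·(2.50×10^12)²) = 2.206 W m^-2.
Unperturbed T_e = [2.206·(1−0.334)/(4σ)]^¼ = 50.45 K.
Only a fraction (1−α) is absorbed and it's spread over 4πR², so ΔF = (1−α)ΔS/4 = -0.01732 W m^-2.
Planck response: λ_P = 4σT_e³ = 4·5.67×10⁻⁸·(50.45)³ = 0.02912 W m^-2/K.
So ΔT₀ = -0.01732/0.02912 = -0.595 K.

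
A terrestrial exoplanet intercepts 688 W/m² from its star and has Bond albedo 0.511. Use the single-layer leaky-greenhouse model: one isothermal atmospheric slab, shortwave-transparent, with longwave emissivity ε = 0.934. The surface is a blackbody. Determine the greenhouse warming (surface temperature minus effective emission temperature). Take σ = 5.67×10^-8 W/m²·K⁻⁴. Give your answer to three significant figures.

33.4 kelvin

At the top of the atmosphere, σT_e⁴ = S(1−α)/4 = 84.11 W/m², giving T_e = 196.3 K.
Surface balance with a leaky layer gives σT_s⁴ = σT_e⁴·2/(2−ε), so T_s = T_e·[2/(2−0.934)]^(1/4) = 229.7 K.
T_s − T_e = 229.7 − 196.3 = 33.43 K.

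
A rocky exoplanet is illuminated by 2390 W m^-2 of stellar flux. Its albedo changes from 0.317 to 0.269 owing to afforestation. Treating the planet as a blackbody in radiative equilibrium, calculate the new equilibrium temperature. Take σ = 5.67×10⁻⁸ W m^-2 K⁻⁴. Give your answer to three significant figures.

296 kelvin

New equilibrium: T₂ = [(1−0.269)·2390/(4σ)]^(1/4) = 296.3 K.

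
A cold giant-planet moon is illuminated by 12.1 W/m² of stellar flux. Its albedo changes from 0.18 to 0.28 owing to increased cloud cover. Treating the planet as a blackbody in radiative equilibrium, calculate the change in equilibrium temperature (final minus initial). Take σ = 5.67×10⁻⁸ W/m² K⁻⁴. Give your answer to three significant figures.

-2.60 K

With α = 0.18, T₁ = 81.33 K.
Final:   T₂ = [S(1−0.28)/(4σ)]^(1/4) = 78.73 K.
ΔT = T₂ − T₁ = -2.602 K.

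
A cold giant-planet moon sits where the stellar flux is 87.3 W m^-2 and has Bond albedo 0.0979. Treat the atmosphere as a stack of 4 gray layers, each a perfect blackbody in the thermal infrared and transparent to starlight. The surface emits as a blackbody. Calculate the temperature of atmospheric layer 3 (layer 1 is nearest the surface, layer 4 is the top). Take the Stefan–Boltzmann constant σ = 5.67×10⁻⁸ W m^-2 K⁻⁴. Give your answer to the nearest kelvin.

162 K

OLR = S(1−α)/4 = 19.69 W m^-2; the top layer radiates at T_e = 136.5 K.
In the N-layer model, layer k (counted from the surface) has T_k = (N+1−k)^(1/4)·T_e.
With k = 3: T_3 = (4+1−3)^¼·136.5 K = 162.3 K.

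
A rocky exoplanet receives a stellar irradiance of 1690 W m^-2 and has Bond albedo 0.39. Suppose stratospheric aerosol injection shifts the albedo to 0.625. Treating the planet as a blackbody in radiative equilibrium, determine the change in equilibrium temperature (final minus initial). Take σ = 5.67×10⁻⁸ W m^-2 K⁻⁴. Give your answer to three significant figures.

-29.7 kelvin

Before: T₁ = [1690·0.61/(4σ)]^(1/4) = 259.7 K.
After:  T₂ = [1690·0.375/(4σ)]^(1/4) = 229.9 K.
Change: 229.9 − 259.7 = -29.74 K.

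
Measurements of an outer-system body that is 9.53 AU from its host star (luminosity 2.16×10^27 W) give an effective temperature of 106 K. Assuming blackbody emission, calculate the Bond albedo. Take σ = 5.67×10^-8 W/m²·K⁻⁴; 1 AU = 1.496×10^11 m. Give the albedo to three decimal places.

Orbital distance: d = 9.53 AU = 1.426×10^12 m.
S = L/(4πd²) = 84.57 W/m².
Energy balance: S(1−α)/4 = σT⁴, so 1−α = 4σT⁴/S.
4σT⁴ = 4·5.67×10⁻⁸·(106)⁴ = 28.63 W/m².
Hence α = 1 − 28.63/84.57 = 0.6614.

0.661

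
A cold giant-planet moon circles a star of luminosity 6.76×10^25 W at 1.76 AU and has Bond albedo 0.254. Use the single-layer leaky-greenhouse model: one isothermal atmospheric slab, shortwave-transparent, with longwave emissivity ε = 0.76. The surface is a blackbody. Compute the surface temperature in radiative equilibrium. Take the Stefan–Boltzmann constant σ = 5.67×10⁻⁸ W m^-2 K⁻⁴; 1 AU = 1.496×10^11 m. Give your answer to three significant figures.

d = 1.76 × 1.496×10^11 m = 2.633×10^11 m.
S = L/(4πd²) = 77.60 W m^-2.
At the top of the atmosphere, σT_e⁴ = S(1−α)/4 = 14.47 W m^-2, giving T_e = 126.4 K.
Surface balance with a leaky layer gives σT_s⁴ = σT_e⁴·2/(2−ε), so T_s = T_e·[2/(2−0.76)]^(1/4) = 142.4 K.

142 kelvin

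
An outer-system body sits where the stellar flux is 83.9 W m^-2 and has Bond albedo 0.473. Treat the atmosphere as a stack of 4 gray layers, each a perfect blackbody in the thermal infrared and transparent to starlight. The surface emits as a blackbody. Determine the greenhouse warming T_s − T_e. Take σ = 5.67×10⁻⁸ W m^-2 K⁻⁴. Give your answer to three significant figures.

The effective emission temperature is T_e = [S(1−α)/(4σ)]^¼ = 118.2 K.
Surface: T_s = (5)^¼·T_e = 176.7 K.
Warming: T_s − T_e = 58.53 K.

58.5 kelvin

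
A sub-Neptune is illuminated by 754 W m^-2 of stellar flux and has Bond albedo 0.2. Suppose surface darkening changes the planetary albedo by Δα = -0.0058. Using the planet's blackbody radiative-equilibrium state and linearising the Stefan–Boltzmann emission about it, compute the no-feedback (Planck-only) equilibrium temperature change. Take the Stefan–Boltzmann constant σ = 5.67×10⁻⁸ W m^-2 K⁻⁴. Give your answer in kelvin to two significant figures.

0.41 K

Unperturbed T_e = [754.0·(1−0.2)/(4σ)]^¼ = 227.1 K.
TOA radiative forcing: ΔF = −S·Δα/4 = −754.0·(-0.0058)/4 = 1.093 W m^-2.
Linearising σT⁴ gives d(σT⁴)/dT = 4σT_e³ = 2.656 W m^-2 per K.
Hence the no-feedback warming is ΔF/(4σT_e³) = 0.412 K.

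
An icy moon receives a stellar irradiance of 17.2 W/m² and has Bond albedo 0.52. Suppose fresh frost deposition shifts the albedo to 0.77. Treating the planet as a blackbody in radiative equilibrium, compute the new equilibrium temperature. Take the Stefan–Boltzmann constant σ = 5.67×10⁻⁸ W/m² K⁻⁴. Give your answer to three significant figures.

64.6 K

T₂ = [S(1−α₂)/(4σ)]^(1/4) = [17.20·0.23/(4σ)]^(1/4) = 64.63 K.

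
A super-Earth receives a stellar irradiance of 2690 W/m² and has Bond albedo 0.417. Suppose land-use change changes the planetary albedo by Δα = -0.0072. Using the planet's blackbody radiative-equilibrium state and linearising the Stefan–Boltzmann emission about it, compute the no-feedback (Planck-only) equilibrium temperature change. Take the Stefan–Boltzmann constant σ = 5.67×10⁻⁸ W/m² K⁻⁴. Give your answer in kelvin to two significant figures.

0.89 K

Reference equilibrium: T_e = [S(1−α)/(4σ)]^(1/4) = 288.4 K.
TOA radiative forcing: ΔF = −S·Δα/4 = −2690·(-0.0072)/4 = 4.842 W/m².
The Planck feedback parameter is 4σT_e³ = 5.438 W/m²/K.
So ΔT₀ = 4.842/5.438 = 0.890 K.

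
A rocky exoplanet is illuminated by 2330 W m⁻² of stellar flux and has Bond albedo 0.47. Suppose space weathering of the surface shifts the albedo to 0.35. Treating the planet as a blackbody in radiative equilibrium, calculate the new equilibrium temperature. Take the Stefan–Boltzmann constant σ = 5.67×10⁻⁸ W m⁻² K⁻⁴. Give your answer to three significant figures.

New equilibrium: T₂ = [(1−0.35)·2330/(4σ)]^(1/4) = 285.9 K.

286 K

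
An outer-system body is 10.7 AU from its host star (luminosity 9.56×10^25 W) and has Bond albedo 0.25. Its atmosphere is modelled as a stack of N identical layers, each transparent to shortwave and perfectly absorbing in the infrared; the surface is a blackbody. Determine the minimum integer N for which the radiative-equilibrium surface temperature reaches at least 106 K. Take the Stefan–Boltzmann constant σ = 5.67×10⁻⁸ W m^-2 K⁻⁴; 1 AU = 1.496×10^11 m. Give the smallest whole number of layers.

Orbital distance: d = 10.7 AU = 1.601×10^12 m.
S = L/(4πd²) = 2.969 W m^-2.
OLR = S(1−α)/4 = 0.5567 W m^-2; the top layer radiates at T_e = 55.98 K.
Need (N+1)T_e⁴ ≥ T_s⁴, i.e. N+1 ≥ (106/55.98)⁴ = 12.858.
The minimum whole number is N = 12.

12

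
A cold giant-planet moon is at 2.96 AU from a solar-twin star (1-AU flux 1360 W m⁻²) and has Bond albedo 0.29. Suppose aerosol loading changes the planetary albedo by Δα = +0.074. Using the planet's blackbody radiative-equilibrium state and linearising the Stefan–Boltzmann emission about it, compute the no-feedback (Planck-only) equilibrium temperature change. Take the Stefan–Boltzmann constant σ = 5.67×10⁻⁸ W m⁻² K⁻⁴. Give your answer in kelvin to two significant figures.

Irradiance scales as 1/d², so S = 1360 W m⁻² × (1/2.96)² = 155.2 W m⁻².
Reference equilibrium: T_e = [S(1−α)/(4σ)]^(1/4) = 148.5 K.
TOA radiative forcing: ΔF = −S·Δα/4 = −155.2·(+0.074)/4 = -2.872 W m⁻².
Planck response: λ_P = 4σT_e³ = 4·5.67×10⁻⁸·(148.5)³ = 0.7423 W m⁻²/K.
Hence the no-feedback warming is ΔF/(4σT_e³) = -3.87 K.

-3.9 K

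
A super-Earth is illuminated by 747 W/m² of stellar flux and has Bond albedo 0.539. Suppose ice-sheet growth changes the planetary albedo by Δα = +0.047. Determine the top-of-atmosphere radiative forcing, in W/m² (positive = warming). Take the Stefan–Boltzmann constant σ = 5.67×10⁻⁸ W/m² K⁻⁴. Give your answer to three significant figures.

-8.78 W/m²

ΔF = −(S/4)Δα = −(747.0/4)×(+0.047) = -8.777 W/m².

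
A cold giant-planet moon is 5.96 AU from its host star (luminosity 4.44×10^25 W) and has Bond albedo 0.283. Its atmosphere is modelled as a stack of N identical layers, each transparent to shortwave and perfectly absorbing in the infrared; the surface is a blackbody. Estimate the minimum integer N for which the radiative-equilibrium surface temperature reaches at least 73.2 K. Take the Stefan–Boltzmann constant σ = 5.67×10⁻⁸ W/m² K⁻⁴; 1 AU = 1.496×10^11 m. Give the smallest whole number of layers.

d = 5.96 × 1.496×10^11 m = 8.916×10^11 m.
Spreading L over a sphere of radius d: S = 4.44×10^25/(4π·8.92×10^11²) = 4.444 W/m².
The effective emission temperature is T_e = [S(1−α)/(4σ)]^¼ = 61.22 K.
Need (N+1)T_e⁴ ≥ T_s⁴, i.e. N+1 ≥ (73.2/61.22)⁴ = 2.043.
The minimum whole number is N = 2.

2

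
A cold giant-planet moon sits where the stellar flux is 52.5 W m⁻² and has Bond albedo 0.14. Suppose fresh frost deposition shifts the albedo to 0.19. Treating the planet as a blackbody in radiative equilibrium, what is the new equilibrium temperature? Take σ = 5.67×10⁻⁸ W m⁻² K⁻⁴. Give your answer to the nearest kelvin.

New equilibrium: T₂ = [(1−0.19)·52.50/(4σ)]^(1/4) = 117.0 K.

117 K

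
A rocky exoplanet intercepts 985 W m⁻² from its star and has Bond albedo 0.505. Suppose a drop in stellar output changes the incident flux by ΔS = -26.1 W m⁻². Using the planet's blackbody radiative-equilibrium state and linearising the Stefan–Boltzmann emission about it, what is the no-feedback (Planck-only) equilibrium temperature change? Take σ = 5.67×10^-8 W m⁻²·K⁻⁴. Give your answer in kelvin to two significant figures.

-1.4 K

The baseline emission temperature is T_e = 215.3 K.
ΔF = Δ[S(1−α)]/4 = (1−0.505)·-26.1/4 = -3.230 W m⁻².
The Planck feedback parameter is 4σT_e³ = 2.264 W m⁻²/K.
So ΔT₀ = -3.230/2.264 = -1.43 K.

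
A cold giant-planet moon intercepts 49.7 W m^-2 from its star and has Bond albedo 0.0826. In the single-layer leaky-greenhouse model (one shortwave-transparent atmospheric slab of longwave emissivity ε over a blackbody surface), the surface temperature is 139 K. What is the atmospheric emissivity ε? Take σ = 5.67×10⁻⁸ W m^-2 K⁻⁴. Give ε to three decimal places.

0.923

Effective temperature: T_e = [S(1−α)/(4σ)]^(1/4) = 119.1 K.
T_s⁴ = T_e⁴·2/(2−ε) → ε = 2 − 2(T_e/T_s)⁴ = 2 − 2·(119.1/139)⁴ = 0.9229.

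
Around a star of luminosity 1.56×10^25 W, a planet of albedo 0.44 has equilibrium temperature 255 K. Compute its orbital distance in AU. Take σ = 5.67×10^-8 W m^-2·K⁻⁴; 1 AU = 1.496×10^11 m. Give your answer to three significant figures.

0.180 AU

Energy balance gives S = 4σT⁴/(1−α) = 1712 W m^-2.
Then d = [L/(4πS)]^(1/2) = 2.692×10^10 m, i.e. 0.1800 AU.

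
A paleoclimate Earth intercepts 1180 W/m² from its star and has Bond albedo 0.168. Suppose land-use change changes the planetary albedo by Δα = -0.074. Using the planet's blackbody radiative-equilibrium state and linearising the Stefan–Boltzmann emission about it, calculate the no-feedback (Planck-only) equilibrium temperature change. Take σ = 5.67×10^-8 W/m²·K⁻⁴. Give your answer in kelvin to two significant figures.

The baseline emission temperature is T_e = 256.5 K.
ΔF = −(S/4)Δα = −(1180/4)×(-0.074) = 21.83 W/m².
Linearising σT⁴ gives d(σT⁴)/dT = 4σT_e³ = 3.827 W/m² per K.
Hence the no-feedback warming is ΔF/(4σT_e³) = 5.70 K.

5.7 K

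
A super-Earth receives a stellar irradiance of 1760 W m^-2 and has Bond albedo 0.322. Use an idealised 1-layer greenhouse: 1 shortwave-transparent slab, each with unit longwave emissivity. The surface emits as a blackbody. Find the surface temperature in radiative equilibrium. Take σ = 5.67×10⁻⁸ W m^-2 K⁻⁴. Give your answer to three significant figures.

320 K

The effective emission temperature is T_e = [S(1−α)/(4σ)]^¼ = 269.3 K.
With N = 1 opaque layers, T_s = (N+1)^(1/4)·T_e = 2^(1/4)·269.3 = 320.3 K.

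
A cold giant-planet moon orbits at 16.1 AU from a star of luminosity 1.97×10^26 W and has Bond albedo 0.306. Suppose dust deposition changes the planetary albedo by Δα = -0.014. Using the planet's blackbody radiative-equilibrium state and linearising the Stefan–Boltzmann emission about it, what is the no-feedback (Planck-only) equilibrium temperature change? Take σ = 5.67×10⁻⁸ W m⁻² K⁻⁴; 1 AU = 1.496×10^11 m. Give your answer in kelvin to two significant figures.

0.27 K

Orbital distance: d = 16.1 AU = 2.409×10^12 m.
Flux at the orbit: S = L/(4πd²) = 1.97×10^26/(4π·(2.41×10^12)²) = 2.702 W m⁻².
Unperturbed T_e = [2.702·(1−0.306)/(4σ)]^¼ = 53.62 K.
TOA radiative forcing: ΔF = −S·Δα/4 = −2.702·(-0.014)/4 = 0.009458 W m⁻².
The Planck feedback parameter is 4σT_e³ = 0.03497 W m⁻²/K.
So ΔT₀ = 0.009458/0.03497 = 0.270 K.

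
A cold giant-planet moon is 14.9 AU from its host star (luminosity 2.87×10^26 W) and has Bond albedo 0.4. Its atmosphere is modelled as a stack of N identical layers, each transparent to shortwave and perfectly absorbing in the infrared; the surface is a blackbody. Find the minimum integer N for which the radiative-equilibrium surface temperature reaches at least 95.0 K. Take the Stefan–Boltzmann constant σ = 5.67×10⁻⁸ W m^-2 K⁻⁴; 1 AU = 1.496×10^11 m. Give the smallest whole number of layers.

6

Orbital distance: d = 14.9 AU = 2.229×10^12 m.
Spreading L over a sphere of radius d: S = 2.87×10^26/(4π·2.23×10^12²) = 4.597 W m^-2.
The effective emission temperature is T_e = [S(1−α)/(4σ)]^¼ = 59.05 K.
Since T_s⁴ = (N+1)T_e⁴, we need N ≥ (T_s/T_e)⁴ − 1 = 5.698.
Rounding up, N = 6.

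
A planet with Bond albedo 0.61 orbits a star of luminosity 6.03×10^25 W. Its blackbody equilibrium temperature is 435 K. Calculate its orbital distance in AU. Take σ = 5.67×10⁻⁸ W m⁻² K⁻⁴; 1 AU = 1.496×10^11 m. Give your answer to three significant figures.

The flux needed for this T is 4σT⁴/(1−0.61) = 20820 W m⁻².
S = L/(4πd²) → d = √(L/4πS) = √(6.03×10^25/(4π·20820)) = 1.518×10^10 m = 0.1015 AU.

0.101 AU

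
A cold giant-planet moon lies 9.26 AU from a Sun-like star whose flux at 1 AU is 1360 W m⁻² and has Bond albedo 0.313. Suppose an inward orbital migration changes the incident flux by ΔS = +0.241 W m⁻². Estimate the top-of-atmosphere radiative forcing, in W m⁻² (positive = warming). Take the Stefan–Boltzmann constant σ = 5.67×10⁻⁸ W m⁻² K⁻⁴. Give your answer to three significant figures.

0.0414 W m⁻²

By the inverse-square law, S = 1360/9.26² = 15.86 W m⁻².
Only a fraction (1−α) is absorbed and it's spread over 4πR², so ΔF = (1−α)ΔS/4 = 0.04139 W m⁻².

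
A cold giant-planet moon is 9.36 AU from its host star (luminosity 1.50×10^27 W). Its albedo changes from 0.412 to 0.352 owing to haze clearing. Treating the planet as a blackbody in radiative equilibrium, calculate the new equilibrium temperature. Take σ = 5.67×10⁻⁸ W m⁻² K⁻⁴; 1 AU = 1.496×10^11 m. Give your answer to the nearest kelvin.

Orbital distance: d = 9.36 AU = 1.400×10^12 m.
S = L/(4πd²) = 60.88 W m⁻².
New equilibrium: T₂ = [(1−0.352)·60.88/(4σ)]^(1/4) = 114.8 K.

115 K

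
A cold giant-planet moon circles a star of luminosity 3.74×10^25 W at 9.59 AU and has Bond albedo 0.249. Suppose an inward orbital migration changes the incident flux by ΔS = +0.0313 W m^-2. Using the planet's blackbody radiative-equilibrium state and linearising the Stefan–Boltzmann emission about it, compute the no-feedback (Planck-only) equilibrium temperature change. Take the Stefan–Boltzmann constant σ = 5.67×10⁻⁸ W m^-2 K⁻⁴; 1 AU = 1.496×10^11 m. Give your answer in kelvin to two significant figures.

0.25 K

Orbital distance: d = 9.59 AU = 1.435×10^12 m.
S = L/(4πd²) = 1.446 W m^-2.
Reference equilibrium: T_e = [S(1−α)/(4σ)]^(1/4) = 46.78 K.
Only a fraction (1−α) is absorbed and it's spread over 4πR², so ΔF = (1−α)ΔS/4 = 0.005877 W m^-2.
The Planck feedback parameter is 4σT_e³ = 0.02321 W m^-2/K.
So ΔT₀ = 0.005877/0.02321 = 0.253 K.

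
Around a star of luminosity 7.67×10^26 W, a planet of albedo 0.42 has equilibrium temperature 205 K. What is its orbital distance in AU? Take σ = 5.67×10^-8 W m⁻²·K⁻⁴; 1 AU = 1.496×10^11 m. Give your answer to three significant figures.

1.99 AU

Energy balance gives S = 4σT⁴/(1−α) = 690.6 W m⁻².
Then d = [L/(4πS)]^(1/2) = 2.973×10^11 m, i.e. 1.987 AU.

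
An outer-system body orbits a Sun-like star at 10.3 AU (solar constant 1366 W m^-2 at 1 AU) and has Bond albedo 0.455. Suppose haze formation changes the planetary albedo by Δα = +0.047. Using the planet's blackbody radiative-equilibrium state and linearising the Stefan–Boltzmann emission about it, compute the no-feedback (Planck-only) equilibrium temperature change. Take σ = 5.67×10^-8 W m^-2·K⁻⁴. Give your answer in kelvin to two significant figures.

-1.6 kelvin

By the inverse-square law, S = 1366/10.3² = 12.88 W m^-2.
The baseline emission temperature is T_e = 74.58 K.
The change in absorbed flux is Δ[S(1−α)/4] = −SΔα/4 = -0.1513 W m^-2.
The Planck feedback parameter is 4σT_e³ = 0.09409 W m^-2/K.
So ΔT₀ = -0.1513/0.09409 = -1.61 K.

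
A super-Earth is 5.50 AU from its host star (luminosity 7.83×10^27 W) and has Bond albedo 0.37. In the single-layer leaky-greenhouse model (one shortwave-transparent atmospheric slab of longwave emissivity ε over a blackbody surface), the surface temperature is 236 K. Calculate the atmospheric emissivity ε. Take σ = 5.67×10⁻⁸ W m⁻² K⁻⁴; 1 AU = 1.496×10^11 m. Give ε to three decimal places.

Orbital distance: d = 5.50 AU = 8.228×10^11 m.
Spreading L over a sphere of radius d: S = 7.83×10^27/(4π·8.23×10^11²) = 920.4 W m⁻².
First, T_e = [920.4·(1−0.37)/(4σ)]^(1/4) = 224.9 K.
Since (2−ε)/2 = (T_e/T_s)⁴ = 0.8242, ε = 0.3517.

0.352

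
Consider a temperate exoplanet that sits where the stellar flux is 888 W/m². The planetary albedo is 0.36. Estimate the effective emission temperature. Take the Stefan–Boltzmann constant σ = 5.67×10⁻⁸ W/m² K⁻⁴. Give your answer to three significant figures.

224 K

Absorbed flux (global mean): S(1−α)/4 = 888.0·0.64/4 = 142.1 W/m².
Balancing against σT⁴: T = (142.1/5.67×10⁻⁸)^(1/4) = 223.7 K.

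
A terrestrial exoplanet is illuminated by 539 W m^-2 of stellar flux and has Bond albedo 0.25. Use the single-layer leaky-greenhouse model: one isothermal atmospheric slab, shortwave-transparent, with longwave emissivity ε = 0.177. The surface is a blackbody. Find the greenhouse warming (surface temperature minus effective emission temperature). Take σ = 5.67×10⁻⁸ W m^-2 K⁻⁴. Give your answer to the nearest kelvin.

5 K

Effective emission temperature (TOA balance): σT_e⁴ = S(1−α)/4 = 101.1 W m^-2 → T_e = 205.5 K.
Surface balance with a leaky layer gives σT_s⁴ = σT_e⁴·2/(2−ε), so T_s = T_e·[2/(2−0.177)]^(1/4) = 210.3 K.
T_s − T_e = 210.3 − 205.5 = 4.816 K.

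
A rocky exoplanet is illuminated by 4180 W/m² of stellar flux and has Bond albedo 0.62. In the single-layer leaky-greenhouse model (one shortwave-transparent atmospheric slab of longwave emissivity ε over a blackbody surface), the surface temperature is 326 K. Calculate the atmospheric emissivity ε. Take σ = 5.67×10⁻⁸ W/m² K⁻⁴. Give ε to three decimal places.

0.760

First, T_e = [4180·(1−0.62)/(4σ)]^(1/4) = 289.3 K.
Since (2−ε)/2 = (T_e/T_s)⁴ = 0.6201, ε = 0.7598.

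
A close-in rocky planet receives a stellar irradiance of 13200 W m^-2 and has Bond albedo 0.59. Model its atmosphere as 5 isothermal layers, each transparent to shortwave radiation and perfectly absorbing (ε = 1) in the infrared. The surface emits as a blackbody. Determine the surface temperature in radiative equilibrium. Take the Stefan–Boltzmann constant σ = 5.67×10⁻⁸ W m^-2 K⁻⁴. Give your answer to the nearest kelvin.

OLR = S(1−α)/4 = 1353 W m^-2; the top layer radiates at T_e = 393.0 K.
For an N-layer opaque stack, T_s⁴ = (N+1)T_e⁴, hence T_s = (6)^(1/4)×393.0 K = 615.1 K.

615 K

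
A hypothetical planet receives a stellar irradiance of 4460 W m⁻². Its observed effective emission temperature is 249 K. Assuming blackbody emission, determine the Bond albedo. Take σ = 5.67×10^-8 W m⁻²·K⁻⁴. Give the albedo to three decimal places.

Energy balance: S(1−α)/4 = σT⁴, so 1−α = 4σT⁴/S.
σT⁴ = 218.0 W m⁻², so 4σT⁴ = 871.8 W m⁻².
Hence α = 1 − 871.8/4460 = 0.8045.

0.805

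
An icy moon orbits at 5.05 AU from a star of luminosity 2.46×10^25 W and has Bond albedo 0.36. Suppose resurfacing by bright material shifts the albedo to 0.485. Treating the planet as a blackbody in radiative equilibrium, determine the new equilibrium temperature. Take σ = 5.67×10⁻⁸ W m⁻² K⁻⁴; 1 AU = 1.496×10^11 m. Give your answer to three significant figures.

52.8 K

d = 5.05 × 1.496×10^11 m = 7.555×10^11 m.
Flux at the orbit: S = L/(4πd²) = 2.46×10^25/(4π·(7.55×10^11)²) = 3.430 W m⁻².
T₂ = [S(1−α₂)/(4σ)]^(1/4) = [3.430·0.515/(4σ)]^(1/4) = 52.83 K.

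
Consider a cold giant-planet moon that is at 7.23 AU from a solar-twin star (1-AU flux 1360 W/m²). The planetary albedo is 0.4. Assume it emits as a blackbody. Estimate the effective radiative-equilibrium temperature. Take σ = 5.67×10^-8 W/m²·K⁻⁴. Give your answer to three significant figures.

Irradiance scales as 1/d², so S = 1360 W/m² × (1/7.23)² = 26.02 W/m².
Averaging over the sphere, the absorbed flux is S(1−α)/4 = 3.903 W/m².
In equilibrium σT⁴ equals this, so T = 91.08 K.

91.1 kelvin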